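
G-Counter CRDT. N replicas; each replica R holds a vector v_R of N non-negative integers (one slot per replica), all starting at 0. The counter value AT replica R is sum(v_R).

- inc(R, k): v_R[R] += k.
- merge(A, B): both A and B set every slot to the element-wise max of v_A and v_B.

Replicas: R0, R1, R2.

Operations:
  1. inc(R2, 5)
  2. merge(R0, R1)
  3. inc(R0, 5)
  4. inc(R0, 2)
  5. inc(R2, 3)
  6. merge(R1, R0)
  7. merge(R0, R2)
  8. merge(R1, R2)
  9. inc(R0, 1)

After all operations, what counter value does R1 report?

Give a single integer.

Op 1: inc R2 by 5 -> R2=(0,0,5) value=5
Op 2: merge R0<->R1 -> R0=(0,0,0) R1=(0,0,0)
Op 3: inc R0 by 5 -> R0=(5,0,0) value=5
Op 4: inc R0 by 2 -> R0=(7,0,0) value=7
Op 5: inc R2 by 3 -> R2=(0,0,8) value=8
Op 6: merge R1<->R0 -> R1=(7,0,0) R0=(7,0,0)
Op 7: merge R0<->R2 -> R0=(7,0,8) R2=(7,0,8)
Op 8: merge R1<->R2 -> R1=(7,0,8) R2=(7,0,8)
Op 9: inc R0 by 1 -> R0=(8,0,8) value=16

Answer: 15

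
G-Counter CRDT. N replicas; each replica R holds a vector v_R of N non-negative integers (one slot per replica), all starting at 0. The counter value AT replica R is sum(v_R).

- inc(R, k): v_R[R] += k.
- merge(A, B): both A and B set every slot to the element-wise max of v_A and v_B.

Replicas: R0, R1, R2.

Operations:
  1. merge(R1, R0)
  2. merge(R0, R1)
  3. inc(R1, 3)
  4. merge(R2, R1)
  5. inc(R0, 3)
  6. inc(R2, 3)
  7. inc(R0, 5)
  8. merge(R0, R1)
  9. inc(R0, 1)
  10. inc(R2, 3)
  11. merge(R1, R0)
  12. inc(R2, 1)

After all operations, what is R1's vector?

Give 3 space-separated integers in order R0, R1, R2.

Answer: 9 3 0

Derivation:
Op 1: merge R1<->R0 -> R1=(0,0,0) R0=(0,0,0)
Op 2: merge R0<->R1 -> R0=(0,0,0) R1=(0,0,0)
Op 3: inc R1 by 3 -> R1=(0,3,0) value=3
Op 4: merge R2<->R1 -> R2=(0,3,0) R1=(0,3,0)
Op 5: inc R0 by 3 -> R0=(3,0,0) value=3
Op 6: inc R2 by 3 -> R2=(0,3,3) value=6
Op 7: inc R0 by 5 -> R0=(8,0,0) value=8
Op 8: merge R0<->R1 -> R0=(8,3,0) R1=(8,3,0)
Op 9: inc R0 by 1 -> R0=(9,3,0) value=12
Op 10: inc R2 by 3 -> R2=(0,3,6) value=9
Op 11: merge R1<->R0 -> R1=(9,3,0) R0=(9,3,0)
Op 12: inc R2 by 1 -> R2=(0,3,7) value=10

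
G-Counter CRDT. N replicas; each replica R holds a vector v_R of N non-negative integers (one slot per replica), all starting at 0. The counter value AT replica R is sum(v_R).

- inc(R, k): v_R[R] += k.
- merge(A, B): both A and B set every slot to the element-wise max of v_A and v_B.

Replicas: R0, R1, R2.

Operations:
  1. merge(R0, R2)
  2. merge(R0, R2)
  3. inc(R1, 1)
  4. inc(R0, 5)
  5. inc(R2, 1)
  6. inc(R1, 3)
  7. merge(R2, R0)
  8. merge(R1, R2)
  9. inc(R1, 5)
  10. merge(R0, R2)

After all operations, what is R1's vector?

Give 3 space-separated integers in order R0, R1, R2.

Answer: 5 9 1

Derivation:
Op 1: merge R0<->R2 -> R0=(0,0,0) R2=(0,0,0)
Op 2: merge R0<->R2 -> R0=(0,0,0) R2=(0,0,0)
Op 3: inc R1 by 1 -> R1=(0,1,0) value=1
Op 4: inc R0 by 5 -> R0=(5,0,0) value=5
Op 5: inc R2 by 1 -> R2=(0,0,1) value=1
Op 6: inc R1 by 3 -> R1=(0,4,0) value=4
Op 7: merge R2<->R0 -> R2=(5,0,1) R0=(5,0,1)
Op 8: merge R1<->R2 -> R1=(5,4,1) R2=(5,4,1)
Op 9: inc R1 by 5 -> R1=(5,9,1) value=15
Op 10: merge R0<->R2 -> R0=(5,4,1) R2=(5,4,1)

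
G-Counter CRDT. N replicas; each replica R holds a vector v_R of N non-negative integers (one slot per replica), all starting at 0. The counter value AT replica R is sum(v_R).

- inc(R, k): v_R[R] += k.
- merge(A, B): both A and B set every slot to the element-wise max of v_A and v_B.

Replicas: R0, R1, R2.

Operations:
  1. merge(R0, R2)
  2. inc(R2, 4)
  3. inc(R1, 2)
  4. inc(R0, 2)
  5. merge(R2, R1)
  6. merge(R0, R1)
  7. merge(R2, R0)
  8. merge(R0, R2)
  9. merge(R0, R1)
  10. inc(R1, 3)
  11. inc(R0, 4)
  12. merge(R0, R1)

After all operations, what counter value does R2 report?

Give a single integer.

Op 1: merge R0<->R2 -> R0=(0,0,0) R2=(0,0,0)
Op 2: inc R2 by 4 -> R2=(0,0,4) value=4
Op 3: inc R1 by 2 -> R1=(0,2,0) value=2
Op 4: inc R0 by 2 -> R0=(2,0,0) value=2
Op 5: merge R2<->R1 -> R2=(0,2,4) R1=(0,2,4)
Op 6: merge R0<->R1 -> R0=(2,2,4) R1=(2,2,4)
Op 7: merge R2<->R0 -> R2=(2,2,4) R0=(2,2,4)
Op 8: merge R0<->R2 -> R0=(2,2,4) R2=(2,2,4)
Op 9: merge R0<->R1 -> R0=(2,2,4) R1=(2,2,4)
Op 10: inc R1 by 3 -> R1=(2,5,4) value=11
Op 11: inc R0 by 4 -> R0=(6,2,4) value=12
Op 12: merge R0<->R1 -> R0=(6,5,4) R1=(6,5,4)

Answer: 8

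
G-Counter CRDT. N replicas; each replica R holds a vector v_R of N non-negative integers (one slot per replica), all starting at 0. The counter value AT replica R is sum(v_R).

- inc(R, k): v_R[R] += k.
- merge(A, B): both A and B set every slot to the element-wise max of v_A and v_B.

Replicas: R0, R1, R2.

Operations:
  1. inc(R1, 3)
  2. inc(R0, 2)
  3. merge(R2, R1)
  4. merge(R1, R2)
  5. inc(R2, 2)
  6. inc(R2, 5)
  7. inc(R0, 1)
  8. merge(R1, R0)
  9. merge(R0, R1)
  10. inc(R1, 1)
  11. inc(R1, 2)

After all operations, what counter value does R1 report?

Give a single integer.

Answer: 9

Derivation:
Op 1: inc R1 by 3 -> R1=(0,3,0) value=3
Op 2: inc R0 by 2 -> R0=(2,0,0) value=2
Op 3: merge R2<->R1 -> R2=(0,3,0) R1=(0,3,0)
Op 4: merge R1<->R2 -> R1=(0,3,0) R2=(0,3,0)
Op 5: inc R2 by 2 -> R2=(0,3,2) value=5
Op 6: inc R2 by 5 -> R2=(0,3,7) value=10
Op 7: inc R0 by 1 -> R0=(3,0,0) value=3
Op 8: merge R1<->R0 -> R1=(3,3,0) R0=(3,3,0)
Op 9: merge R0<->R1 -> R0=(3,3,0) R1=(3,3,0)
Op 10: inc R1 by 1 -> R1=(3,4,0) value=7
Op 11: inc R1 by 2 -> R1=(3,6,0) value=9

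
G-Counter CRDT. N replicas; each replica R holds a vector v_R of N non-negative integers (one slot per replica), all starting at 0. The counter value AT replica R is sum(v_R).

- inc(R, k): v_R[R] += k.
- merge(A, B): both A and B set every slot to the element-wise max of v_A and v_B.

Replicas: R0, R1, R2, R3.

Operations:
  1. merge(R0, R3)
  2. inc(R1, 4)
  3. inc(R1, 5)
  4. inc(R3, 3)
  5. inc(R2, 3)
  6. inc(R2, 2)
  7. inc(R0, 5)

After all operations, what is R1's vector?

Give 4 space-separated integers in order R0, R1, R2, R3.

Answer: 0 9 0 0

Derivation:
Op 1: merge R0<->R3 -> R0=(0,0,0,0) R3=(0,0,0,0)
Op 2: inc R1 by 4 -> R1=(0,4,0,0) value=4
Op 3: inc R1 by 5 -> R1=(0,9,0,0) value=9
Op 4: inc R3 by 3 -> R3=(0,0,0,3) value=3
Op 5: inc R2 by 3 -> R2=(0,0,3,0) value=3
Op 6: inc R2 by 2 -> R2=(0,0,5,0) value=5
Op 7: inc R0 by 5 -> R0=(5,0,0,0) value=5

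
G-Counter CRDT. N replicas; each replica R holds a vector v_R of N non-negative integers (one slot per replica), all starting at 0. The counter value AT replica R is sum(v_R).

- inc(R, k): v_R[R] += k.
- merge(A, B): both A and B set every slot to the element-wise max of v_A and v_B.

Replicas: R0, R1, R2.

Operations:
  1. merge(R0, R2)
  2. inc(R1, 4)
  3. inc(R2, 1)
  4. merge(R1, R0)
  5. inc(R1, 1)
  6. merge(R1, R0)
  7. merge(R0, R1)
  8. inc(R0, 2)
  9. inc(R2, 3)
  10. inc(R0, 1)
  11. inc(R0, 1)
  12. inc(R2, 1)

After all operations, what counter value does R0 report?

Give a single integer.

Answer: 9

Derivation:
Op 1: merge R0<->R2 -> R0=(0,0,0) R2=(0,0,0)
Op 2: inc R1 by 4 -> R1=(0,4,0) value=4
Op 3: inc R2 by 1 -> R2=(0,0,1) value=1
Op 4: merge R1<->R0 -> R1=(0,4,0) R0=(0,4,0)
Op 5: inc R1 by 1 -> R1=(0,5,0) value=5
Op 6: merge R1<->R0 -> R1=(0,5,0) R0=(0,5,0)
Op 7: merge R0<->R1 -> R0=(0,5,0) R1=(0,5,0)
Op 8: inc R0 by 2 -> R0=(2,5,0) value=7
Op 9: inc R2 by 3 -> R2=(0,0,4) value=4
Op 10: inc R0 by 1 -> R0=(3,5,0) value=8
Op 11: inc R0 by 1 -> R0=(4,5,0) value=9
Op 12: inc R2 by 1 -> R2=(0,0,5) value=5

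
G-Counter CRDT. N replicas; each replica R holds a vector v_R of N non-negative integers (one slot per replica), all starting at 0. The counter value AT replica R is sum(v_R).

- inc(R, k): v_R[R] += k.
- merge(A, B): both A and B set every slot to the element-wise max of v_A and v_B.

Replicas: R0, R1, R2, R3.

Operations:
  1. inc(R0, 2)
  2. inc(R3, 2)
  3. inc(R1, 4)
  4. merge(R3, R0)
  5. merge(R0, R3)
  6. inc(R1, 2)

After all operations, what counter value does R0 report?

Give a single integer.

Op 1: inc R0 by 2 -> R0=(2,0,0,0) value=2
Op 2: inc R3 by 2 -> R3=(0,0,0,2) value=2
Op 3: inc R1 by 4 -> R1=(0,4,0,0) value=4
Op 4: merge R3<->R0 -> R3=(2,0,0,2) R0=(2,0,0,2)
Op 5: merge R0<->R3 -> R0=(2,0,0,2) R3=(2,0,0,2)
Op 6: inc R1 by 2 -> R1=(0,6,0,0) value=6

Answer: 4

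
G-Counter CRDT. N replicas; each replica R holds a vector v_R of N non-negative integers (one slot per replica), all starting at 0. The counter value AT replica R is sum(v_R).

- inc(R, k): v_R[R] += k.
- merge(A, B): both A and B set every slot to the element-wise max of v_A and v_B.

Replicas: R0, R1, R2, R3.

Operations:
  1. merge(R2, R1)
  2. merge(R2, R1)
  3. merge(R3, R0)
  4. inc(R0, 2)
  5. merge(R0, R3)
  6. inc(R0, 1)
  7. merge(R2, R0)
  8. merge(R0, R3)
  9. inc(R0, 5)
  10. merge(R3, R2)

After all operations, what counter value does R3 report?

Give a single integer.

Answer: 3

Derivation:
Op 1: merge R2<->R1 -> R2=(0,0,0,0) R1=(0,0,0,0)
Op 2: merge R2<->R1 -> R2=(0,0,0,0) R1=(0,0,0,0)
Op 3: merge R3<->R0 -> R3=(0,0,0,0) R0=(0,0,0,0)
Op 4: inc R0 by 2 -> R0=(2,0,0,0) value=2
Op 5: merge R0<->R3 -> R0=(2,0,0,0) R3=(2,0,0,0)
Op 6: inc R0 by 1 -> R0=(3,0,0,0) value=3
Op 7: merge R2<->R0 -> R2=(3,0,0,0) R0=(3,0,0,0)
Op 8: merge R0<->R3 -> R0=(3,0,0,0) R3=(3,0,0,0)
Op 9: inc R0 by 5 -> R0=(8,0,0,0) value=8
Op 10: merge R3<->R2 -> R3=(3,0,0,0) R2=(3,0,0,0)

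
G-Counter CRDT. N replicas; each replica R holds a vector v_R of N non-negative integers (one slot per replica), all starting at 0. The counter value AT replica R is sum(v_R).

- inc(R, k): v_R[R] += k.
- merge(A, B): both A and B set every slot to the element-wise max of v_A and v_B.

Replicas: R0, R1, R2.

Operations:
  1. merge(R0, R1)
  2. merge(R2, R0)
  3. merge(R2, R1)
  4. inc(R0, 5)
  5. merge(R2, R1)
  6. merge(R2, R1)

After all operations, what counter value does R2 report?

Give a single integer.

Op 1: merge R0<->R1 -> R0=(0,0,0) R1=(0,0,0)
Op 2: merge R2<->R0 -> R2=(0,0,0) R0=(0,0,0)
Op 3: merge R2<->R1 -> R2=(0,0,0) R1=(0,0,0)
Op 4: inc R0 by 5 -> R0=(5,0,0) value=5
Op 5: merge R2<->R1 -> R2=(0,0,0) R1=(0,0,0)
Op 6: merge R2<->R1 -> R2=(0,0,0) R1=(0,0,0)

Answer: 0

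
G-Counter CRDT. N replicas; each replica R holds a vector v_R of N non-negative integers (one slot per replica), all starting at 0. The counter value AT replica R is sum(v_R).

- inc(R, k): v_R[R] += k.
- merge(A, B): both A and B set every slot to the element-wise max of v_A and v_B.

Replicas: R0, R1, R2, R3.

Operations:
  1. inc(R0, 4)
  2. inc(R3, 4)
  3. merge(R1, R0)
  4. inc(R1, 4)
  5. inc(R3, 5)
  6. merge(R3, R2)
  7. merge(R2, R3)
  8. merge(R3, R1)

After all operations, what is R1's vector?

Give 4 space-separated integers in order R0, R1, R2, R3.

Answer: 4 4 0 9

Derivation:
Op 1: inc R0 by 4 -> R0=(4,0,0,0) value=4
Op 2: inc R3 by 4 -> R3=(0,0,0,4) value=4
Op 3: merge R1<->R0 -> R1=(4,0,0,0) R0=(4,0,0,0)
Op 4: inc R1 by 4 -> R1=(4,4,0,0) value=8
Op 5: inc R3 by 5 -> R3=(0,0,0,9) value=9
Op 6: merge R3<->R2 -> R3=(0,0,0,9) R2=(0,0,0,9)
Op 7: merge R2<->R3 -> R2=(0,0,0,9) R3=(0,0,0,9)
Op 8: merge R3<->R1 -> R3=(4,4,0,9) R1=(4,4,0,9)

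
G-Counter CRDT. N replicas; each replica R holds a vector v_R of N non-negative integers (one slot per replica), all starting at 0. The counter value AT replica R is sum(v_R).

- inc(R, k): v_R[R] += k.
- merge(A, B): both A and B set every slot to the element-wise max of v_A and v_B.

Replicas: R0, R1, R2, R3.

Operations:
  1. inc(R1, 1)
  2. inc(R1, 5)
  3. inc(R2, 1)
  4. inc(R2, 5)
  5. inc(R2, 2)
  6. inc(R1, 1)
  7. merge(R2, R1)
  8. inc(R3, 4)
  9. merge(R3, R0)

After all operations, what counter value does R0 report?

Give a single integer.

Op 1: inc R1 by 1 -> R1=(0,1,0,0) value=1
Op 2: inc R1 by 5 -> R1=(0,6,0,0) value=6
Op 3: inc R2 by 1 -> R2=(0,0,1,0) value=1
Op 4: inc R2 by 5 -> R2=(0,0,6,0) value=6
Op 5: inc R2 by 2 -> R2=(0,0,8,0) value=8
Op 6: inc R1 by 1 -> R1=(0,7,0,0) value=7
Op 7: merge R2<->R1 -> R2=(0,7,8,0) R1=(0,7,8,0)
Op 8: inc R3 by 4 -> R3=(0,0,0,4) value=4
Op 9: merge R3<->R0 -> R3=(0,0,0,4) R0=(0,0,0,4)

Answer: 4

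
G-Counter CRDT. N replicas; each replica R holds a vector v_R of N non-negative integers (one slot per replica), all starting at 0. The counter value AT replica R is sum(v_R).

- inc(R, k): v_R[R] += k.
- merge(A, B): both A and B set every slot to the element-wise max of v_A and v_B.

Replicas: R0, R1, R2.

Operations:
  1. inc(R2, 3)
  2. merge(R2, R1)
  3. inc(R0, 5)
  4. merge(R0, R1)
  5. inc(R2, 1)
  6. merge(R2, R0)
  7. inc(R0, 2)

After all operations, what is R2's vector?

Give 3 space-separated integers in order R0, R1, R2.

Op 1: inc R2 by 3 -> R2=(0,0,3) value=3
Op 2: merge R2<->R1 -> R2=(0,0,3) R1=(0,0,3)
Op 3: inc R0 by 5 -> R0=(5,0,0) value=5
Op 4: merge R0<->R1 -> R0=(5,0,3) R1=(5,0,3)
Op 5: inc R2 by 1 -> R2=(0,0,4) value=4
Op 6: merge R2<->R0 -> R2=(5,0,4) R0=(5,0,4)
Op 7: inc R0 by 2 -> R0=(7,0,4) value=11

Answer: 5 0 4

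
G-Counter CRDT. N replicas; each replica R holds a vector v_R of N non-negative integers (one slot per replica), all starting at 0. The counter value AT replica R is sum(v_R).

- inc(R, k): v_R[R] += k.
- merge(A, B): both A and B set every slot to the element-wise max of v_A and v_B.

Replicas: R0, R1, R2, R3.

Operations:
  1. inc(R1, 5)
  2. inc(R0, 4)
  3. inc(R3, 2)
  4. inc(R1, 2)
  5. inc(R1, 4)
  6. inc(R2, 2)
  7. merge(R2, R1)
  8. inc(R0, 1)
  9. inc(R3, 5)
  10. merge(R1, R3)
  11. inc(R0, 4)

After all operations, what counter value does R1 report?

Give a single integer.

Answer: 20

Derivation:
Op 1: inc R1 by 5 -> R1=(0,5,0,0) value=5
Op 2: inc R0 by 4 -> R0=(4,0,0,0) value=4
Op 3: inc R3 by 2 -> R3=(0,0,0,2) value=2
Op 4: inc R1 by 2 -> R1=(0,7,0,0) value=7
Op 5: inc R1 by 4 -> R1=(0,11,0,0) value=11
Op 6: inc R2 by 2 -> R2=(0,0,2,0) value=2
Op 7: merge R2<->R1 -> R2=(0,11,2,0) R1=(0,11,2,0)
Op 8: inc R0 by 1 -> R0=(5,0,0,0) value=5
Op 9: inc R3 by 5 -> R3=(0,0,0,7) value=7
Op 10: merge R1<->R3 -> R1=(0,11,2,7) R3=(0,11,2,7)
Op 11: inc R0 by 4 -> R0=(9,0,0,0) value=9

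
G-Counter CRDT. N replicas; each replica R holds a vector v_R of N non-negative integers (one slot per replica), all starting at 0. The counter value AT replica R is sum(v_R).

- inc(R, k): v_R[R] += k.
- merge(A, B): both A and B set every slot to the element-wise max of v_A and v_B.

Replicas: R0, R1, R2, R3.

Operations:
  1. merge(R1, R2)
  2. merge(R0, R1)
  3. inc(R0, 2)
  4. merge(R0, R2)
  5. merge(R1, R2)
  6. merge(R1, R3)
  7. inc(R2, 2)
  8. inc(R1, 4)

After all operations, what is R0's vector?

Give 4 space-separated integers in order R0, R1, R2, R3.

Answer: 2 0 0 0

Derivation:
Op 1: merge R1<->R2 -> R1=(0,0,0,0) R2=(0,0,0,0)
Op 2: merge R0<->R1 -> R0=(0,0,0,0) R1=(0,0,0,0)
Op 3: inc R0 by 2 -> R0=(2,0,0,0) value=2
Op 4: merge R0<->R2 -> R0=(2,0,0,0) R2=(2,0,0,0)
Op 5: merge R1<->R2 -> R1=(2,0,0,0) R2=(2,0,0,0)
Op 6: merge R1<->R3 -> R1=(2,0,0,0) R3=(2,0,0,0)
Op 7: inc R2 by 2 -> R2=(2,0,2,0) value=4
Op 8: inc R1 by 4 -> R1=(2,4,0,0) value=6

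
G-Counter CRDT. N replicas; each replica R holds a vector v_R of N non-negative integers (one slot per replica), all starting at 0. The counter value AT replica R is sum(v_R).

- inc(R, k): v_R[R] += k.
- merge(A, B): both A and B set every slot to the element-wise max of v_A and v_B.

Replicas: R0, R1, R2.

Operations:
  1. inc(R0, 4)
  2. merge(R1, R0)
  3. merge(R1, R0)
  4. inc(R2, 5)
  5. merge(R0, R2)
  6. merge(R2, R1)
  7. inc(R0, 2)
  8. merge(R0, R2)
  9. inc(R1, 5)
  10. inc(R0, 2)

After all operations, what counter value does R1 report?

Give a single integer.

Op 1: inc R0 by 4 -> R0=(4,0,0) value=4
Op 2: merge R1<->R0 -> R1=(4,0,0) R0=(4,0,0)
Op 3: merge R1<->R0 -> R1=(4,0,0) R0=(4,0,0)
Op 4: inc R2 by 5 -> R2=(0,0,5) value=5
Op 5: merge R0<->R2 -> R0=(4,0,5) R2=(4,0,5)
Op 6: merge R2<->R1 -> R2=(4,0,5) R1=(4,0,5)
Op 7: inc R0 by 2 -> R0=(6,0,5) value=11
Op 8: merge R0<->R2 -> R0=(6,0,5) R2=(6,0,5)
Op 9: inc R1 by 5 -> R1=(4,5,5) value=14
Op 10: inc R0 by 2 -> R0=(8,0,5) value=13

Answer: 14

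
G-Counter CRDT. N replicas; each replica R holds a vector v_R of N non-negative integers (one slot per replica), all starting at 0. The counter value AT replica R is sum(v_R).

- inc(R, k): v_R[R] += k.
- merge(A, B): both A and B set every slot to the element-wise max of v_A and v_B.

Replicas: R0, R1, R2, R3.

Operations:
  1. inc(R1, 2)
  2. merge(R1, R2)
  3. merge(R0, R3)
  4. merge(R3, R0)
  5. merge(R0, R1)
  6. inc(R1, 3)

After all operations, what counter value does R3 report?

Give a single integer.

Op 1: inc R1 by 2 -> R1=(0,2,0,0) value=2
Op 2: merge R1<->R2 -> R1=(0,2,0,0) R2=(0,2,0,0)
Op 3: merge R0<->R3 -> R0=(0,0,0,0) R3=(0,0,0,0)
Op 4: merge R3<->R0 -> R3=(0,0,0,0) R0=(0,0,0,0)
Op 5: merge R0<->R1 -> R0=(0,2,0,0) R1=(0,2,0,0)
Op 6: inc R1 by 3 -> R1=(0,5,0,0) value=5

Answer: 0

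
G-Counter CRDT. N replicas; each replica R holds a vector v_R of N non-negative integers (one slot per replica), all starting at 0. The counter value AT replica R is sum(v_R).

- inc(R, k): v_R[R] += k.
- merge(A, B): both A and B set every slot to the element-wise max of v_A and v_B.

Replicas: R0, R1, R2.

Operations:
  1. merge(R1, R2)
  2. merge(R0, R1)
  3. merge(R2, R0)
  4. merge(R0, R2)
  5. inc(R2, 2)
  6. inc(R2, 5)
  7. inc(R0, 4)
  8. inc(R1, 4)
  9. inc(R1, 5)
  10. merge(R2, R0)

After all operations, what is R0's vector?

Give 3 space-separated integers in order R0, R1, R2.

Op 1: merge R1<->R2 -> R1=(0,0,0) R2=(0,0,0)
Op 2: merge R0<->R1 -> R0=(0,0,0) R1=(0,0,0)
Op 3: merge R2<->R0 -> R2=(0,0,0) R0=(0,0,0)
Op 4: merge R0<->R2 -> R0=(0,0,0) R2=(0,0,0)
Op 5: inc R2 by 2 -> R2=(0,0,2) value=2
Op 6: inc R2 by 5 -> R2=(0,0,7) value=7
Op 7: inc R0 by 4 -> R0=(4,0,0) value=4
Op 8: inc R1 by 4 -> R1=(0,4,0) value=4
Op 9: inc R1 by 5 -> R1=(0,9,0) value=9
Op 10: merge R2<->R0 -> R2=(4,0,7) R0=(4,0,7)

Answer: 4 0 7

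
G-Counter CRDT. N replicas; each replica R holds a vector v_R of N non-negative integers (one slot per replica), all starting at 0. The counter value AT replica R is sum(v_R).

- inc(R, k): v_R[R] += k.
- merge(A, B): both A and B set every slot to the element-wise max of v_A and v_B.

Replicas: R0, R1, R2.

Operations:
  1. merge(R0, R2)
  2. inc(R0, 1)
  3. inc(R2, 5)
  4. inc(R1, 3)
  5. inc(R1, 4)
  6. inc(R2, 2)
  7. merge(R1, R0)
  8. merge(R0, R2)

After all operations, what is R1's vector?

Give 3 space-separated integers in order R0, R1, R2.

Answer: 1 7 0

Derivation:
Op 1: merge R0<->R2 -> R0=(0,0,0) R2=(0,0,0)
Op 2: inc R0 by 1 -> R0=(1,0,0) value=1
Op 3: inc R2 by 5 -> R2=(0,0,5) value=5
Op 4: inc R1 by 3 -> R1=(0,3,0) value=3
Op 5: inc R1 by 4 -> R1=(0,7,0) value=7
Op 6: inc R2 by 2 -> R2=(0,0,7) value=7
Op 7: merge R1<->R0 -> R1=(1,7,0) R0=(1,7,0)
Op 8: merge R0<->R2 -> R0=(1,7,7) R2=(1,7,7)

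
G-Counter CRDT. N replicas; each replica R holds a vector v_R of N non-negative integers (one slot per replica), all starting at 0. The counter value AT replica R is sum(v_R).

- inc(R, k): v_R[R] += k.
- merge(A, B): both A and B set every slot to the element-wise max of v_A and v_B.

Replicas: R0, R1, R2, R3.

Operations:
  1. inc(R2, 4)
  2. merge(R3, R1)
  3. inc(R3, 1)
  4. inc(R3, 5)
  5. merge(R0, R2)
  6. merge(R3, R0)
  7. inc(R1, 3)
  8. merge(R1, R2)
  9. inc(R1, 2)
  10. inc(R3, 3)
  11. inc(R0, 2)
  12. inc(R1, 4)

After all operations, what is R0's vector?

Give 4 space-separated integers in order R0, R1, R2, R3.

Answer: 2 0 4 6

Derivation:
Op 1: inc R2 by 4 -> R2=(0,0,4,0) value=4
Op 2: merge R3<->R1 -> R3=(0,0,0,0) R1=(0,0,0,0)
Op 3: inc R3 by 1 -> R3=(0,0,0,1) value=1
Op 4: inc R3 by 5 -> R3=(0,0,0,6) value=6
Op 5: merge R0<->R2 -> R0=(0,0,4,0) R2=(0,0,4,0)
Op 6: merge R3<->R0 -> R3=(0,0,4,6) R0=(0,0,4,6)
Op 7: inc R1 by 3 -> R1=(0,3,0,0) value=3
Op 8: merge R1<->R2 -> R1=(0,3,4,0) R2=(0,3,4,0)
Op 9: inc R1 by 2 -> R1=(0,5,4,0) value=9
Op 10: inc R3 by 3 -> R3=(0,0,4,9) value=13
Op 11: inc R0 by 2 -> R0=(2,0,4,6) value=12
Op 12: inc R1 by 4 -> R1=(0,9,4,0) value=13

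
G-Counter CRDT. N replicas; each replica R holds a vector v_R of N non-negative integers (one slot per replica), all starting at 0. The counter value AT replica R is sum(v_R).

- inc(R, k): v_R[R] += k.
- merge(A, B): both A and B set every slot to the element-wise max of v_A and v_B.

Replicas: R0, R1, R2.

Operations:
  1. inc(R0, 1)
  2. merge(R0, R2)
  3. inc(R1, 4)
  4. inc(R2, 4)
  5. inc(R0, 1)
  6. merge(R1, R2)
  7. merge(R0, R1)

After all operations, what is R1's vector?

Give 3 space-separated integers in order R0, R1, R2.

Op 1: inc R0 by 1 -> R0=(1,0,0) value=1
Op 2: merge R0<->R2 -> R0=(1,0,0) R2=(1,0,0)
Op 3: inc R1 by 4 -> R1=(0,4,0) value=4
Op 4: inc R2 by 4 -> R2=(1,0,4) value=5
Op 5: inc R0 by 1 -> R0=(2,0,0) value=2
Op 6: merge R1<->R2 -> R1=(1,4,4) R2=(1,4,4)
Op 7: merge R0<->R1 -> R0=(2,4,4) R1=(2,4,4)

Answer: 2 4 4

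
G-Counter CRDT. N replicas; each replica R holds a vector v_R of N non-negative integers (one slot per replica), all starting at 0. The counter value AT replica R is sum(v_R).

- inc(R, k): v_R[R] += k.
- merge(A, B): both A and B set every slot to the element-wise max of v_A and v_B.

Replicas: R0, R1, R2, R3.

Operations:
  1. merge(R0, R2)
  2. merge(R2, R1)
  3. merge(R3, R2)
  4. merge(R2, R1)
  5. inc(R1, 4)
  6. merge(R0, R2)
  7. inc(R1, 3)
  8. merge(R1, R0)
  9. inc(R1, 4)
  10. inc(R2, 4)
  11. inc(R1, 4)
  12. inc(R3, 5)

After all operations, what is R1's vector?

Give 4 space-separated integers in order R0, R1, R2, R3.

Op 1: merge R0<->R2 -> R0=(0,0,0,0) R2=(0,0,0,0)
Op 2: merge R2<->R1 -> R2=(0,0,0,0) R1=(0,0,0,0)
Op 3: merge R3<->R2 -> R3=(0,0,0,0) R2=(0,0,0,0)
Op 4: merge R2<->R1 -> R2=(0,0,0,0) R1=(0,0,0,0)
Op 5: inc R1 by 4 -> R1=(0,4,0,0) value=4
Op 6: merge R0<->R2 -> R0=(0,0,0,0) R2=(0,0,0,0)
Op 7: inc R1 by 3 -> R1=(0,7,0,0) value=7
Op 8: merge R1<->R0 -> R1=(0,7,0,0) R0=(0,7,0,0)
Op 9: inc R1 by 4 -> R1=(0,11,0,0) value=11
Op 10: inc R2 by 4 -> R2=(0,0,4,0) value=4
Op 11: inc R1 by 4 -> R1=(0,15,0,0) value=15
Op 12: inc R3 by 5 -> R3=(0,0,0,5) value=5

Answer: 0 15 0 0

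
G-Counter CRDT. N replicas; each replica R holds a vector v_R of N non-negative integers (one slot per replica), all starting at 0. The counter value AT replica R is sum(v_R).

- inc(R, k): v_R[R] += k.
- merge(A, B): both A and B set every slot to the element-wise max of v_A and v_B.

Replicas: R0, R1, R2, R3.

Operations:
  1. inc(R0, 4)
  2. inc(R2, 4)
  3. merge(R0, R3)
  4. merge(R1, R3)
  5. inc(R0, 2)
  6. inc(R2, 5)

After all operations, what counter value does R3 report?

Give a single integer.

Answer: 4

Derivation:
Op 1: inc R0 by 4 -> R0=(4,0,0,0) value=4
Op 2: inc R2 by 4 -> R2=(0,0,4,0) value=4
Op 3: merge R0<->R3 -> R0=(4,0,0,0) R3=(4,0,0,0)
Op 4: merge R1<->R3 -> R1=(4,0,0,0) R3=(4,0,0,0)
Op 5: inc R0 by 2 -> R0=(6,0,0,0) value=6
Op 6: inc R2 by 5 -> R2=(0,0,9,0) value=9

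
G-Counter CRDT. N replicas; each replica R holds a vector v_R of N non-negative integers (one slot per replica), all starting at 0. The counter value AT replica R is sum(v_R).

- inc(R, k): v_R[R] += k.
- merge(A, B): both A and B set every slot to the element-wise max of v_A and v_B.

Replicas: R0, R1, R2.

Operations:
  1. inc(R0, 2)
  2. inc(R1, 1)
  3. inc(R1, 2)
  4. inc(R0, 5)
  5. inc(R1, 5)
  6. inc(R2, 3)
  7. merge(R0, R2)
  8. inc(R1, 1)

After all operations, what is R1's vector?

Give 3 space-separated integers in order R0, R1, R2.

Op 1: inc R0 by 2 -> R0=(2,0,0) value=2
Op 2: inc R1 by 1 -> R1=(0,1,0) value=1
Op 3: inc R1 by 2 -> R1=(0,3,0) value=3
Op 4: inc R0 by 5 -> R0=(7,0,0) value=7
Op 5: inc R1 by 5 -> R1=(0,8,0) value=8
Op 6: inc R2 by 3 -> R2=(0,0,3) value=3
Op 7: merge R0<->R2 -> R0=(7,0,3) R2=(7,0,3)
Op 8: inc R1 by 1 -> R1=(0,9,0) value=9

Answer: 0 9 0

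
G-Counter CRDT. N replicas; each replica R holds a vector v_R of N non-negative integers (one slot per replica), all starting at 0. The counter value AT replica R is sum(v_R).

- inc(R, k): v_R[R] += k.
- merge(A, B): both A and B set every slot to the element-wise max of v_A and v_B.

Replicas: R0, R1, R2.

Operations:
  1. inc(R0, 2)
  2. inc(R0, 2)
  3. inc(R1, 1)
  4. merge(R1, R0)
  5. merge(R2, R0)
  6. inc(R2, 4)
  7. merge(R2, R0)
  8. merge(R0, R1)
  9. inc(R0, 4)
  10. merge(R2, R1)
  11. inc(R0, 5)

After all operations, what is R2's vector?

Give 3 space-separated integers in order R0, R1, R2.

Op 1: inc R0 by 2 -> R0=(2,0,0) value=2
Op 2: inc R0 by 2 -> R0=(4,0,0) value=4
Op 3: inc R1 by 1 -> R1=(0,1,0) value=1
Op 4: merge R1<->R0 -> R1=(4,1,0) R0=(4,1,0)
Op 5: merge R2<->R0 -> R2=(4,1,0) R0=(4,1,0)
Op 6: inc R2 by 4 -> R2=(4,1,4) value=9
Op 7: merge R2<->R0 -> R2=(4,1,4) R0=(4,1,4)
Op 8: merge R0<->R1 -> R0=(4,1,4) R1=(4,1,4)
Op 9: inc R0 by 4 -> R0=(8,1,4) value=13
Op 10: merge R2<->R1 -> R2=(4,1,4) R1=(4,1,4)
Op 11: inc R0 by 5 -> R0=(13,1,4) value=18

Answer: 4 1 4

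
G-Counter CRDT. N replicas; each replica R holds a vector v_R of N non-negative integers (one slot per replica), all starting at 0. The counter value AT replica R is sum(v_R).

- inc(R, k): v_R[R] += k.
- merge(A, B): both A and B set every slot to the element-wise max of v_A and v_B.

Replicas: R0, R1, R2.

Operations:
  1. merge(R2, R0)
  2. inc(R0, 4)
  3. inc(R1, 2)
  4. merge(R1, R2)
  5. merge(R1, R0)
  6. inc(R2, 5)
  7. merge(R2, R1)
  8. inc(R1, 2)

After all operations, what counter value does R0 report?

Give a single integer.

Op 1: merge R2<->R0 -> R2=(0,0,0) R0=(0,0,0)
Op 2: inc R0 by 4 -> R0=(4,0,0) value=4
Op 3: inc R1 by 2 -> R1=(0,2,0) value=2
Op 4: merge R1<->R2 -> R1=(0,2,0) R2=(0,2,0)
Op 5: merge R1<->R0 -> R1=(4,2,0) R0=(4,2,0)
Op 6: inc R2 by 5 -> R2=(0,2,5) value=7
Op 7: merge R2<->R1 -> R2=(4,2,5) R1=(4,2,5)
Op 8: inc R1 by 2 -> R1=(4,4,5) value=13

Answer: 6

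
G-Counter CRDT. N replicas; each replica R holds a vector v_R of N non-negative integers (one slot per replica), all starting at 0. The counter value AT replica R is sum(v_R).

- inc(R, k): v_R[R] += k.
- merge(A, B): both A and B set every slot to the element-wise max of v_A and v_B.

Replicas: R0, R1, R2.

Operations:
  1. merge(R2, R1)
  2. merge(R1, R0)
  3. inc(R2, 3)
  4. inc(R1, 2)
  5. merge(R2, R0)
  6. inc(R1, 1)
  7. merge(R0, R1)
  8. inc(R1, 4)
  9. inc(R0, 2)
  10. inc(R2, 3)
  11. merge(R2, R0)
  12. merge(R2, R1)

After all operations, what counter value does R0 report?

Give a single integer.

Answer: 11

Derivation:
Op 1: merge R2<->R1 -> R2=(0,0,0) R1=(0,0,0)
Op 2: merge R1<->R0 -> R1=(0,0,0) R0=(0,0,0)
Op 3: inc R2 by 3 -> R2=(0,0,3) value=3
Op 4: inc R1 by 2 -> R1=(0,2,0) value=2
Op 5: merge R2<->R0 -> R2=(0,0,3) R0=(0,0,3)
Op 6: inc R1 by 1 -> R1=(0,3,0) value=3
Op 7: merge R0<->R1 -> R0=(0,3,3) R1=(0,3,3)
Op 8: inc R1 by 4 -> R1=(0,7,3) value=10
Op 9: inc R0 by 2 -> R0=(2,3,3) value=8
Op 10: inc R2 by 3 -> R2=(0,0,6) value=6
Op 11: merge R2<->R0 -> R2=(2,3,6) R0=(2,3,6)
Op 12: merge R2<->R1 -> R2=(2,7,6) R1=(2,7,6)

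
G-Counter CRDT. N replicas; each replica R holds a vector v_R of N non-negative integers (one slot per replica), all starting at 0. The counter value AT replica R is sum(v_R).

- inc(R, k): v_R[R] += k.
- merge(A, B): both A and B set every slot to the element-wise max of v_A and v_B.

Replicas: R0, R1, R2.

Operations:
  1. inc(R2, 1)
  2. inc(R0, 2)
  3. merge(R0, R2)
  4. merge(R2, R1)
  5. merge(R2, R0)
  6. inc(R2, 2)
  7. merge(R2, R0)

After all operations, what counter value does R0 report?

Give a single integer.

Answer: 5

Derivation:
Op 1: inc R2 by 1 -> R2=(0,0,1) value=1
Op 2: inc R0 by 2 -> R0=(2,0,0) value=2
Op 3: merge R0<->R2 -> R0=(2,0,1) R2=(2,0,1)
Op 4: merge R2<->R1 -> R2=(2,0,1) R1=(2,0,1)
Op 5: merge R2<->R0 -> R2=(2,0,1) R0=(2,0,1)
Op 6: inc R2 by 2 -> R2=(2,0,3) value=5
Op 7: merge R2<->R0 -> R2=(2,0,3) R0=(2,0,3)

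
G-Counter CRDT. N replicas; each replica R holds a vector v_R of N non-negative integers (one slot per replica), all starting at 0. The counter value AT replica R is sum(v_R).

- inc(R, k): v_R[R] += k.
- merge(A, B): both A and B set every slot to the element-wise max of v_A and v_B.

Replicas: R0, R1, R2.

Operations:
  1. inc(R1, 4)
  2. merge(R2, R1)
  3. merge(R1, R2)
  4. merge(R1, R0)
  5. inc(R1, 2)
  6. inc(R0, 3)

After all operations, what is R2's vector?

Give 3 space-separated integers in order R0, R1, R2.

Op 1: inc R1 by 4 -> R1=(0,4,0) value=4
Op 2: merge R2<->R1 -> R2=(0,4,0) R1=(0,4,0)
Op 3: merge R1<->R2 -> R1=(0,4,0) R2=(0,4,0)
Op 4: merge R1<->R0 -> R1=(0,4,0) R0=(0,4,0)
Op 5: inc R1 by 2 -> R1=(0,6,0) value=6
Op 6: inc R0 by 3 -> R0=(3,4,0) value=7

Answer: 0 4 0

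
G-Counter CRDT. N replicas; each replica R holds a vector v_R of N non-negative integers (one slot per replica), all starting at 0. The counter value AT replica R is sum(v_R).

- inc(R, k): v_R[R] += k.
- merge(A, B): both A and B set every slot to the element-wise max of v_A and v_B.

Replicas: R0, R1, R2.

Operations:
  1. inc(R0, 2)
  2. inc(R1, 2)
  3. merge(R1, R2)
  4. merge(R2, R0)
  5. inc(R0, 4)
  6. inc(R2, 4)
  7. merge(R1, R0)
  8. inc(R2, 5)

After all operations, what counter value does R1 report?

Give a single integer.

Answer: 8

Derivation:
Op 1: inc R0 by 2 -> R0=(2,0,0) value=2
Op 2: inc R1 by 2 -> R1=(0,2,0) value=2
Op 3: merge R1<->R2 -> R1=(0,2,0) R2=(0,2,0)
Op 4: merge R2<->R0 -> R2=(2,2,0) R0=(2,2,0)
Op 5: inc R0 by 4 -> R0=(6,2,0) value=8
Op 6: inc R2 by 4 -> R2=(2,2,4) value=8
Op 7: merge R1<->R0 -> R1=(6,2,0) R0=(6,2,0)
Op 8: inc R2 by 5 -> R2=(2,2,9) value=13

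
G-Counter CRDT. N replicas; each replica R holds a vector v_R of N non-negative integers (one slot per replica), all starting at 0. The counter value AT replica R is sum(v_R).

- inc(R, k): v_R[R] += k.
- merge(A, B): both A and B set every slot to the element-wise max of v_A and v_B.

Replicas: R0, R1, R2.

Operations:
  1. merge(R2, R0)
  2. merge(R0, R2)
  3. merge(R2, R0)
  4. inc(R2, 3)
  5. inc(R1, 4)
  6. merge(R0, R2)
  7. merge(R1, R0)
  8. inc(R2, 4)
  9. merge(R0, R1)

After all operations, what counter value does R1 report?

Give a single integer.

Answer: 7

Derivation:
Op 1: merge R2<->R0 -> R2=(0,0,0) R0=(0,0,0)
Op 2: merge R0<->R2 -> R0=(0,0,0) R2=(0,0,0)
Op 3: merge R2<->R0 -> R2=(0,0,0) R0=(0,0,0)
Op 4: inc R2 by 3 -> R2=(0,0,3) value=3
Op 5: inc R1 by 4 -> R1=(0,4,0) value=4
Op 6: merge R0<->R2 -> R0=(0,0,3) R2=(0,0,3)
Op 7: merge R1<->R0 -> R1=(0,4,3) R0=(0,4,3)
Op 8: inc R2 by 4 -> R2=(0,0,7) value=7
Op 9: merge R0<->R1 -> R0=(0,4,3) R1=(0,4,3)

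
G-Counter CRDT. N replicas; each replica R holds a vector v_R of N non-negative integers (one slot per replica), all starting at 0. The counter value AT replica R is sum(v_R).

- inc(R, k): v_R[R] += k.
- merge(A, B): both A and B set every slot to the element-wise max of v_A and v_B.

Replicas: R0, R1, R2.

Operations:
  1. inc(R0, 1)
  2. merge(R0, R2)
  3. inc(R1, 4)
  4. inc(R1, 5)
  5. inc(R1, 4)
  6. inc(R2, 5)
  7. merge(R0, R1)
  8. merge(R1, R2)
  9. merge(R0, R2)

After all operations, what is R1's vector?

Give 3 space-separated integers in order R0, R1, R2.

Op 1: inc R0 by 1 -> R0=(1,0,0) value=1
Op 2: merge R0<->R2 -> R0=(1,0,0) R2=(1,0,0)
Op 3: inc R1 by 4 -> R1=(0,4,0) value=4
Op 4: inc R1 by 5 -> R1=(0,9,0) value=9
Op 5: inc R1 by 4 -> R1=(0,13,0) value=13
Op 6: inc R2 by 5 -> R2=(1,0,5) value=6
Op 7: merge R0<->R1 -> R0=(1,13,0) R1=(1,13,0)
Op 8: merge R1<->R2 -> R1=(1,13,5) R2=(1,13,5)
Op 9: merge R0<->R2 -> R0=(1,13,5) R2=(1,13,5)

Answer: 1 13 5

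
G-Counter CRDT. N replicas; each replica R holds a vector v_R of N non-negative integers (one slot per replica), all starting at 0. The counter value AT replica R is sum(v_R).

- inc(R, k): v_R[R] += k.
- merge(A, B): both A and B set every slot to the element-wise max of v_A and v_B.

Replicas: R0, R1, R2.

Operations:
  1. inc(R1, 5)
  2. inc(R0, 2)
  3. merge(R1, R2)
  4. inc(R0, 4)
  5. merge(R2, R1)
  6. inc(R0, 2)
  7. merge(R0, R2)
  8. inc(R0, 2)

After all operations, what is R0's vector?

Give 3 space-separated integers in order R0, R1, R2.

Answer: 10 5 0

Derivation:
Op 1: inc R1 by 5 -> R1=(0,5,0) value=5
Op 2: inc R0 by 2 -> R0=(2,0,0) value=2
Op 3: merge R1<->R2 -> R1=(0,5,0) R2=(0,5,0)
Op 4: inc R0 by 4 -> R0=(6,0,0) value=6
Op 5: merge R2<->R1 -> R2=(0,5,0) R1=(0,5,0)
Op 6: inc R0 by 2 -> R0=(8,0,0) value=8
Op 7: merge R0<->R2 -> R0=(8,5,0) R2=(8,5,0)
Op 8: inc R0 by 2 -> R0=(10,5,0) value=15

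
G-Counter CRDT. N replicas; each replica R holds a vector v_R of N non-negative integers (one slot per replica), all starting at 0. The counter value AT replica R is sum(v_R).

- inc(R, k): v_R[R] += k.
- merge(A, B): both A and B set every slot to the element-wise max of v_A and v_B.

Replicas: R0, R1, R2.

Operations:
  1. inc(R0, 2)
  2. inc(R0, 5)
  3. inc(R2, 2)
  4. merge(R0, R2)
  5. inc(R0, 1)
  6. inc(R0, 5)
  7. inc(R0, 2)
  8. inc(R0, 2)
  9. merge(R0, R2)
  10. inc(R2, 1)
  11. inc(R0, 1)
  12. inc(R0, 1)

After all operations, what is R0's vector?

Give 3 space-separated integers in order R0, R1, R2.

Answer: 19 0 2

Derivation:
Op 1: inc R0 by 2 -> R0=(2,0,0) value=2
Op 2: inc R0 by 5 -> R0=(7,0,0) value=7
Op 3: inc R2 by 2 -> R2=(0,0,2) value=2
Op 4: merge R0<->R2 -> R0=(7,0,2) R2=(7,0,2)
Op 5: inc R0 by 1 -> R0=(8,0,2) value=10
Op 6: inc R0 by 5 -> R0=(13,0,2) value=15
Op 7: inc R0 by 2 -> R0=(15,0,2) value=17
Op 8: inc R0 by 2 -> R0=(17,0,2) value=19
Op 9: merge R0<->R2 -> R0=(17,0,2) R2=(17,0,2)
Op 10: inc R2 by 1 -> R2=(17,0,3) value=20
Op 11: inc R0 by 1 -> R0=(18,0,2) value=20
Op 12: inc R0 by 1 -> R0=(19,0,2) value=21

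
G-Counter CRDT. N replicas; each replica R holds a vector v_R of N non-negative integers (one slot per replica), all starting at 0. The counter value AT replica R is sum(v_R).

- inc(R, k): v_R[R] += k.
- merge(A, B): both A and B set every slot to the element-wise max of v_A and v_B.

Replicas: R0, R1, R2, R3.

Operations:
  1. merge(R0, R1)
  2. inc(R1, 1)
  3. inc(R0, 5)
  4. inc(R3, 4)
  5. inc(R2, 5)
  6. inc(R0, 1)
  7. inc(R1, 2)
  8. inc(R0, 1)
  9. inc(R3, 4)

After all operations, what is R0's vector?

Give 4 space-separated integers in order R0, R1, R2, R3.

Answer: 7 0 0 0

Derivation:
Op 1: merge R0<->R1 -> R0=(0,0,0,0) R1=(0,0,0,0)
Op 2: inc R1 by 1 -> R1=(0,1,0,0) value=1
Op 3: inc R0 by 5 -> R0=(5,0,0,0) value=5
Op 4: inc R3 by 4 -> R3=(0,0,0,4) value=4
Op 5: inc R2 by 5 -> R2=(0,0,5,0) value=5
Op 6: inc R0 by 1 -> R0=(6,0,0,0) value=6
Op 7: inc R1 by 2 -> R1=(0,3,0,0) value=3
Op 8: inc R0 by 1 -> R0=(7,0,0,0) value=7
Op 9: inc R3 by 4 -> R3=(0,0,0,8) value=8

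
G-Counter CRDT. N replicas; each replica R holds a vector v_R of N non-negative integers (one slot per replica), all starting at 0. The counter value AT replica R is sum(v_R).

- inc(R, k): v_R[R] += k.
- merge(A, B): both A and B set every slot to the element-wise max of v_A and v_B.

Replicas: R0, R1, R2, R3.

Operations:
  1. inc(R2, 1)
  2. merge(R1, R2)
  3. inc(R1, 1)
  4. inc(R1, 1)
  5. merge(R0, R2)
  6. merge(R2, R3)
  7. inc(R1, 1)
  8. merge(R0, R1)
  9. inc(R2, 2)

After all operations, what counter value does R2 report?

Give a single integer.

Answer: 3

Derivation:
Op 1: inc R2 by 1 -> R2=(0,0,1,0) value=1
Op 2: merge R1<->R2 -> R1=(0,0,1,0) R2=(0,0,1,0)
Op 3: inc R1 by 1 -> R1=(0,1,1,0) value=2
Op 4: inc R1 by 1 -> R1=(0,2,1,0) value=3
Op 5: merge R0<->R2 -> R0=(0,0,1,0) R2=(0,0,1,0)
Op 6: merge R2<->R3 -> R2=(0,0,1,0) R3=(0,0,1,0)
Op 7: inc R1 by 1 -> R1=(0,3,1,0) value=4
Op 8: merge R0<->R1 -> R0=(0,3,1,0) R1=(0,3,1,0)
Op 9: inc R2 by 2 -> R2=(0,0,3,0) value=3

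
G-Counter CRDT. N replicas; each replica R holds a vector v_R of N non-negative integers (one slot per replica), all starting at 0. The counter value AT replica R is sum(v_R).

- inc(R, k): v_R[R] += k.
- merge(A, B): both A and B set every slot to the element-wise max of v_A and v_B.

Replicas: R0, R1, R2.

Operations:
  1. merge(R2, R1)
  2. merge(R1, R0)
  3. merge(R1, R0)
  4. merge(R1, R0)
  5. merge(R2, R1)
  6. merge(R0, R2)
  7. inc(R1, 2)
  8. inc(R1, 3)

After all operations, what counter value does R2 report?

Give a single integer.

Answer: 0

Derivation:
Op 1: merge R2<->R1 -> R2=(0,0,0) R1=(0,0,0)
Op 2: merge R1<->R0 -> R1=(0,0,0) R0=(0,0,0)
Op 3: merge R1<->R0 -> R1=(0,0,0) R0=(0,0,0)
Op 4: merge R1<->R0 -> R1=(0,0,0) R0=(0,0,0)
Op 5: merge R2<->R1 -> R2=(0,0,0) R1=(0,0,0)
Op 6: merge R0<->R2 -> R0=(0,0,0) R2=(0,0,0)
Op 7: inc R1 by 2 -> R1=(0,2,0) value=2
Op 8: inc R1 by 3 -> R1=(0,5,0) value=5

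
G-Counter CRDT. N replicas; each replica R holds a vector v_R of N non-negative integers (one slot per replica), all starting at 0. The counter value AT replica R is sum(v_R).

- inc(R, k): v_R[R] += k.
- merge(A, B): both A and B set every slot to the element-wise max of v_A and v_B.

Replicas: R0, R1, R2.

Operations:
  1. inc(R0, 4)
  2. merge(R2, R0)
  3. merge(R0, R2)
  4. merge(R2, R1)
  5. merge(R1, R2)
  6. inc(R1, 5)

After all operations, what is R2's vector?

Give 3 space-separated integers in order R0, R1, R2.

Answer: 4 0 0

Derivation:
Op 1: inc R0 by 4 -> R0=(4,0,0) value=4
Op 2: merge R2<->R0 -> R2=(4,0,0) R0=(4,0,0)
Op 3: merge R0<->R2 -> R0=(4,0,0) R2=(4,0,0)
Op 4: merge R2<->R1 -> R2=(4,0,0) R1=(4,0,0)
Op 5: merge R1<->R2 -> R1=(4,0,0) R2=(4,0,0)
Op 6: inc R1 by 5 -> R1=(4,5,0) value=9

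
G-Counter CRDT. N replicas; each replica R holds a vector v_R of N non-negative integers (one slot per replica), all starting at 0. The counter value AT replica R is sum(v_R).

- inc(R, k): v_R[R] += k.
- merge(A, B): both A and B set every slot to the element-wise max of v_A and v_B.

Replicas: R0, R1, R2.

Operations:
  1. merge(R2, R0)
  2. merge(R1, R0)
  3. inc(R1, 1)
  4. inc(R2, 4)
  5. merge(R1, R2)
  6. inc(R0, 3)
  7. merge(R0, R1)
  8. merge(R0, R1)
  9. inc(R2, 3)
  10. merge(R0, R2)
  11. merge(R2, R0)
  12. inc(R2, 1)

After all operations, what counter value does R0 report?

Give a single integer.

Op 1: merge R2<->R0 -> R2=(0,0,0) R0=(0,0,0)
Op 2: merge R1<->R0 -> R1=(0,0,0) R0=(0,0,0)
Op 3: inc R1 by 1 -> R1=(0,1,0) value=1
Op 4: inc R2 by 4 -> R2=(0,0,4) value=4
Op 5: merge R1<->R2 -> R1=(0,1,4) R2=(0,1,4)
Op 6: inc R0 by 3 -> R0=(3,0,0) value=3
Op 7: merge R0<->R1 -> R0=(3,1,4) R1=(3,1,4)
Op 8: merge R0<->R1 -> R0=(3,1,4) R1=(3,1,4)
Op 9: inc R2 by 3 -> R2=(0,1,7) value=8
Op 10: merge R0<->R2 -> R0=(3,1,7) R2=(3,1,7)
Op 11: merge R2<->R0 -> R2=(3,1,7) R0=(3,1,7)
Op 12: inc R2 by 1 -> R2=(3,1,8) value=12

Answer: 11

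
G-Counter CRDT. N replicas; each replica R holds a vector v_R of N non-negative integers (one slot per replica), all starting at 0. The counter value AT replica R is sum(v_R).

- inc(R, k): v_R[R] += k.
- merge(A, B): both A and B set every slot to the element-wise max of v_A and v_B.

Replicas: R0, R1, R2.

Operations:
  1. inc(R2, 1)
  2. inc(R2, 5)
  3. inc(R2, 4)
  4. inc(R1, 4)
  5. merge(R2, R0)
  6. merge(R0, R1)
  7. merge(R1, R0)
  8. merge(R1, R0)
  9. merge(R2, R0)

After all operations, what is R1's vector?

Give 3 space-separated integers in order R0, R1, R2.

Op 1: inc R2 by 1 -> R2=(0,0,1) value=1
Op 2: inc R2 by 5 -> R2=(0,0,6) value=6
Op 3: inc R2 by 4 -> R2=(0,0,10) value=10
Op 4: inc R1 by 4 -> R1=(0,4,0) value=4
Op 5: merge R2<->R0 -> R2=(0,0,10) R0=(0,0,10)
Op 6: merge R0<->R1 -> R0=(0,4,10) R1=(0,4,10)
Op 7: merge R1<->R0 -> R1=(0,4,10) R0=(0,4,10)
Op 8: merge R1<->R0 -> R1=(0,4,10) R0=(0,4,10)
Op 9: merge R2<->R0 -> R2=(0,4,10) R0=(0,4,10)

Answer: 0 4 10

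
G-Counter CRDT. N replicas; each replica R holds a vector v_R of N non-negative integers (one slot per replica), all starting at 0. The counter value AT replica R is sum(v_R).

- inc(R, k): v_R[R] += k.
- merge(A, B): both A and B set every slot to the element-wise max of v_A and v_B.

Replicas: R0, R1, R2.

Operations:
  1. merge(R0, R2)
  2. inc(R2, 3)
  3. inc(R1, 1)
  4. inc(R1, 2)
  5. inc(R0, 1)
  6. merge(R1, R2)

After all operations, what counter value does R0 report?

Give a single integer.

Op 1: merge R0<->R2 -> R0=(0,0,0) R2=(0,0,0)
Op 2: inc R2 by 3 -> R2=(0,0,3) value=3
Op 3: inc R1 by 1 -> R1=(0,1,0) value=1
Op 4: inc R1 by 2 -> R1=(0,3,0) value=3
Op 5: inc R0 by 1 -> R0=(1,0,0) value=1
Op 6: merge R1<->R2 -> R1=(0,3,3) R2=(0,3,3)

Answer: 1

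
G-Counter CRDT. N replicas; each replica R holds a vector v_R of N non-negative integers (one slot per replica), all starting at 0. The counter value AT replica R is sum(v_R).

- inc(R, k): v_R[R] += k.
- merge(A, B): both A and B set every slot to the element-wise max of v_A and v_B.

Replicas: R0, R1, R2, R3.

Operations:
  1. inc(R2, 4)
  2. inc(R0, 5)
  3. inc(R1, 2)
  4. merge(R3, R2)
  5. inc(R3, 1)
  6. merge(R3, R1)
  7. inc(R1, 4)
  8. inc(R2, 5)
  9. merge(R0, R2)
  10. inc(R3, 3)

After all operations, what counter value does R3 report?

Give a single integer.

Op 1: inc R2 by 4 -> R2=(0,0,4,0) value=4
Op 2: inc R0 by 5 -> R0=(5,0,0,0) value=5
Op 3: inc R1 by 2 -> R1=(0,2,0,0) value=2
Op 4: merge R3<->R2 -> R3=(0,0,4,0) R2=(0,0,4,0)
Op 5: inc R3 by 1 -> R3=(0,0,4,1) value=5
Op 6: merge R3<->R1 -> R3=(0,2,4,1) R1=(0,2,4,1)
Op 7: inc R1 by 4 -> R1=(0,6,4,1) value=11
Op 8: inc R2 by 5 -> R2=(0,0,9,0) value=9
Op 9: merge R0<->R2 -> R0=(5,0,9,0) R2=(5,0,9,0)
Op 10: inc R3 by 3 -> R3=(0,2,4,4) value=10

Answer: 10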